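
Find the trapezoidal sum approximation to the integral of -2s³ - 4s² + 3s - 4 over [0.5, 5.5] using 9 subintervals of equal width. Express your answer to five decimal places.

Δs = (5.5 − 0.5)/9 = 5/9.
f(0.5) = -3.75, f(19/18) = -22285/2916, f(29/18) = -52235/2916, f(13/6) = -3955/108, f(49/18) = -191935/2916, f(59/18) = -313685/2916, f(23/6) = -17705/108, f(79/18) = -690985/2916, f(89/18) = -958535/2916, f(5.5) = -441.25.
T_9 = (Δs/2)·[f(s_0) + 2f(s_1) + ... + 2f(s_{8}) + f(s_9)].
Sum ≈ -659.82510.

-659.82510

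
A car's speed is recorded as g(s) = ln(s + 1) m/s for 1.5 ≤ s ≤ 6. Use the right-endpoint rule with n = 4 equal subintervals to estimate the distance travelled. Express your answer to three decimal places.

7.383

Δs = (6 − 1.5)/4 = 1.125.
Right endpoints: 2.625, 3.75, 4.875, 6.
g(2.625) ≈ 1.288, g(3.75) ≈ 1.558, g(4.875) ≈ 1.771, g(6) ≈ 1.946.
Sum = Δs · [g(2.625) + g(3.75) + g(4.875) + g(6)].
Sum ≈ 7.383.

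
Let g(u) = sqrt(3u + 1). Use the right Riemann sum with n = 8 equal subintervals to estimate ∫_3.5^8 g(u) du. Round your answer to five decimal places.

19.56020

Δu = (8 − 3.5)/8 = 0.5625.
Right endpoints: 4.0625, 4.625, 5.1875, 5.75, 6.3125, 6.875, 7.4375, 8.
g(4.0625) ≈ 3.63146, g(4.625) ≈ 3.85681, g(5.1875) ≈ 4.06971, g(5.75) ≈ 4.27200, g(6.3125) ≈ 4.46514, g(6.875) ≈ 4.65027, g(7.4375) ≈ 4.82830, g(8) ≈ 5.00000.
Sum = Δu · [g(4.0625) + g(4.625) + g(5.1875) + ...].
Sum ≈ 19.56020.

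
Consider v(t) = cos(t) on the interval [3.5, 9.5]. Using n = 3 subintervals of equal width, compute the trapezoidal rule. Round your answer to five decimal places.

0.17698

Δt = (9.5 − 3.5)/3 = 2.
v(3.5) ≈ -0.93646, v(5.5) ≈ 0.70867, v(7.5) ≈ 0.34664, v(9.5) ≈ -0.99717.
T_3 = (Δt/2)·[v(t_0) + 2v(t_1) + 2v(t_2) + v(t_3)].
Sum ≈ 0.17698.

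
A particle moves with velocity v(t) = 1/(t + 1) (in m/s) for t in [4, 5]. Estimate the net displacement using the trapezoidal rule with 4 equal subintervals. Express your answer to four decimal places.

Δt = (5 − 4)/4 = 0.25.
v(4) = 0.2, v(4.25) = 4/21, v(4.5) = 2/11, v(4.75) = 4/23, v(5) = 1/6.
T_4 = (Δt/2)·[v(t_0) + 2v(t_1) + 2v(t_2) + 2v(t_3) + v(t_4)].
Sum ≈ 0.1824.

0.1824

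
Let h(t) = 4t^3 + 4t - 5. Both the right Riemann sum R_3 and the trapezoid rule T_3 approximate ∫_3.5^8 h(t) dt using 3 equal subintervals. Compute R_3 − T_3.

R_3 = 5564.25.
T_3 = 4143.375.
R_3 − T_3 = 1420.875.

1420.875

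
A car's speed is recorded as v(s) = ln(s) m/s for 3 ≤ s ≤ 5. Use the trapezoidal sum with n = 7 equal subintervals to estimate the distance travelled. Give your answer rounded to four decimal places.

2.7504

Δs = (5 − 3)/7 = 2/7.
v(3) ≈ 1.0986, v(23/7) ≈ 1.1896, v(25/7) ≈ 1.2730, v(27/7) ≈ 1.3499, v(29/7) ≈ 1.4214, v(31/7) ≈ 1.4881, v(33/7) ≈ 1.5506, v(5) ≈ 1.6094.
T_7 = (Δs/2)·[v(s_0) + 2v(s_1) + ... + 2v(s_{6}) + v(s_7)].
Sum ≈ 2.7504.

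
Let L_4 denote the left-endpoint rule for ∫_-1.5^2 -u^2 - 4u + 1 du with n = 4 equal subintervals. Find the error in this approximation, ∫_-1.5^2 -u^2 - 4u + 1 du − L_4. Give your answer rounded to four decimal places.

Exact integral: ∫_-1.5^2 f(u) du ≈ -3.791667.
L_4 = 2.65234375.
Error ≈ -3.791667 − 2.65234375 ≈ -6.4440.

-6.4440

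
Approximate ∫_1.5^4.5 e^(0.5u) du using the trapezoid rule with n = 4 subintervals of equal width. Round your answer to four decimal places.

14.9138

Δu = (4.5 − 1.5)/4 = 0.75.
f(1.5) ≈ 2.1170, f(2.25) ≈ 3.0802, f(3) ≈ 4.4817, f(3.75) ≈ 6.5208, f(4.5) ≈ 9.4877.
T_4 = (Δu/2)·[f(u_0) + 2f(u_1) + 2f(u_2) + 2f(u_3) + f(u_4)].
Sum ≈ 14.9138.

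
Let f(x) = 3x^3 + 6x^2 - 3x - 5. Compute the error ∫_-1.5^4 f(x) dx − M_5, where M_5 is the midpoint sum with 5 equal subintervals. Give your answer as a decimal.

9.5665625

Exact integral: ∫_-1.5^4 f(x) dx = 274.828125.
M_5 = 265.2615625.
Error = 274.828125 − 265.2615625 = 9.5665625.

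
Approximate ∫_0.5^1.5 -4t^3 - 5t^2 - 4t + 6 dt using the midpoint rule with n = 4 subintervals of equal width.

Δt = (1.5 − 0.5)/4 = 0.25.
Midpoints: 0.625, 0.875, 1.125, 1.375.
f(0.625) = 0.5703125, f(0.875) = -4.0078125, f(1.125) = -10.5234375, f(1.375) = -19.3515625.
Sum = Δt · [f(0.625) + f(0.875) + f(1.125) + f(1.375)].
Sum = -8.328125.

-8.328125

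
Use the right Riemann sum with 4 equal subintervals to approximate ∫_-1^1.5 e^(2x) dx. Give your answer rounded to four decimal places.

Δx = (1.5 − (-1))/4 = 0.625.
Right endpoints: -0.375, 0.25, 0.875, 1.5.
f(-0.375) ≈ 0.4724, f(0.25) ≈ 1.6487, f(0.875) ≈ 5.7546, f(1.5) ≈ 20.0855.
Sum = Δx · [f(-0.375) + f(0.25) + f(0.875) + f(1.5)].
Sum ≈ 17.4758.

17.4758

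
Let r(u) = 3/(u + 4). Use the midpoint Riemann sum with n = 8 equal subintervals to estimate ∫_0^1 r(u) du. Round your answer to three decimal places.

Δu = (1 − 0)/8 = 0.125.
Midpoints: 0.0625, 0.1875, 0.3125, 0.4375, 0.5625, 0.6875, 0.8125, 0.9375.
r(0.0625) = 48/65, r(0.1875) = 48/67, r(0.3125) = 16/23, r(0.4375) = 48/71, r(0.5625) = 48/73, r(0.6875) = 0.64, r(0.8125) = 48/77, r(0.9375) = 48/79.
Sum = Δu · [r(0.0625) + r(0.1875) + r(0.3125) + ...].
Sum ≈ 0.669.

0.669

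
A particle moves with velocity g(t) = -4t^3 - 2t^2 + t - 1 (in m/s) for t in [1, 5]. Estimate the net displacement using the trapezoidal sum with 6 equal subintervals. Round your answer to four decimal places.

Δt = (5 − 1)/6 = 2/3.
g(1) = -6, g(5/3) = -632/27, g(7/3) = -1630/27, g(3) = -124, g(11/3) = -5978/27, g(13/3) = -9712/27, g(5) = -546.
T_6 = (Δt/2)·[g(t_0) + 2g(t_1) + ... + 2g(t_{5}) + g(t_6)].
Sum ≈ -709.9259.

-709.9259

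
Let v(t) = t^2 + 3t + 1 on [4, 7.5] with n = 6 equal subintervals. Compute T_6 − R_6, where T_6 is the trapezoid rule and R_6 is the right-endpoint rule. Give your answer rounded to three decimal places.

-14.802

T_6 ≈ 183.36516.
R_6 ≈ 198.16725.
T_6 − R_6 ≈ -14.802.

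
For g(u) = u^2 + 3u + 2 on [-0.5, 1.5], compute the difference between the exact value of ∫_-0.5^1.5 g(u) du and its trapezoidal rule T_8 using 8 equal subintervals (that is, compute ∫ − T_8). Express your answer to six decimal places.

-0.020833

Exact integral: ∫_-0.5^1.5 g(u) du ≈ 8.16666667.
T_8 = 8.1875.
Error ≈ 8.16666667 − 8.1875 ≈ -0.020833.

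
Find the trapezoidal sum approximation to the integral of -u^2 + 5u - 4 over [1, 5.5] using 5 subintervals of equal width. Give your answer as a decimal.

Δu = (5.5 − 1)/5 = 0.9.
f(1) = 0, f(1.9) = 1.89, f(2.8) = 2.16, f(3.7) = 0.81, f(4.6) = -2.16, f(5.5) = -6.75.
T_5 = (Δu/2)·[f(u_0) + 2f(u_1) + ... + 2f(u_{4}) + f(u_5)].
Sum = -0.6075.

-0.6075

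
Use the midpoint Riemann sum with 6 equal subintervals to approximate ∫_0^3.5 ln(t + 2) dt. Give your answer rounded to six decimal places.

4.494299

Δt = (3.5 − 0)/6 = 7/12.
Midpoints: 7/24, 0.875, 35/24, 49/24, 2.625, 77/24.
f(7/24) ≈ 0.829279, f(0.875) ≈ 1.056053, f(35/24) ≈ 1.240787, f(49/24) ≈ 1.396657, f(2.625) ≈ 1.531476, f(77/24) ≈ 1.650260.
Sum = Δt · [f(7/24) + f(0.875) + f(35/24) + ...].
Sum ≈ 4.494299.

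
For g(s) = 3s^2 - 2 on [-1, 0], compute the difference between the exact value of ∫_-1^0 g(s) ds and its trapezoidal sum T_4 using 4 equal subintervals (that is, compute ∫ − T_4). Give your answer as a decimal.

Exact integral: ∫_-1^0 g(s) ds = -1.
T_4 = -0.96875.
Error = -1 − (-0.96875) = -0.03125.

-0.03125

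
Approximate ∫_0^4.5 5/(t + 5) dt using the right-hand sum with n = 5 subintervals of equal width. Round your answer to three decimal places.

3.006

Δt = (4.5 − 0)/5 = 0.9.
Right endpoints: 0.9, 1.8, 2.7, 3.6, 4.5.
f(0.9) = 50/59, f(1.8) = 25/34, f(2.7) = 50/77, f(3.6) = 25/43, f(4.5) = 10/19.
Sum = Δt · [f(0.9) + f(1.8) + f(2.7) + f(3.6) + f(4.5)].
Sum ≈ 3.006.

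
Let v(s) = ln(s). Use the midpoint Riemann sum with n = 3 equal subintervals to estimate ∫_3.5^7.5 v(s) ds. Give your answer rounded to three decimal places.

Δs = (7.5 − 3.5)/3 = 4/3.
Midpoints: 25/6, 5.5, 41/6.
v(25/6) ≈ 1.427, v(5.5) ≈ 1.705, v(41/6) ≈ 1.922.
Sum = Δs · [v(25/6) + v(5.5) + v(41/6)].
Sum ≈ 6.738.

6.738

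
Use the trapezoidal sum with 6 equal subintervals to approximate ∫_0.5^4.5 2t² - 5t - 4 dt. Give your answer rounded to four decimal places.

-4.7407

Δt = (4.5 − 0.5)/6 = 2/3.
f(0.5) = -6, f(7/6) = -64/9, f(11/6) = -58/9, f(2.5) = -4, f(19/6) = 2/9, f(23/6) = 56/9, f(4.5) = 14.
T_6 = (Δt/2)·[f(t_0) + 2f(t_1) + ... + 2f(t_{5}) + f(t_6)].
Sum ≈ -4.7407.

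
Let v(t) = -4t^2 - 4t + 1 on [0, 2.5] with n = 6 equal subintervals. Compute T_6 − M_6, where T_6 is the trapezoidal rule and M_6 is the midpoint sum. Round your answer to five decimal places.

-0.43403

T_6 ≈ -31.1226852.
M_6 ≈ -30.6886574.
T_6 − M_6 ≈ -0.43403.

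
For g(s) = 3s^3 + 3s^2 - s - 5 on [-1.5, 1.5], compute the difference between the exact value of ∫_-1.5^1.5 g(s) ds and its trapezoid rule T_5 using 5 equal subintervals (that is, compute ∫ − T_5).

Exact integral: ∫_-1.5^1.5 g(s) ds = -8.25.
T_5 = -7.71.
Error = -8.25 − (-7.71) = -0.54.

-0.54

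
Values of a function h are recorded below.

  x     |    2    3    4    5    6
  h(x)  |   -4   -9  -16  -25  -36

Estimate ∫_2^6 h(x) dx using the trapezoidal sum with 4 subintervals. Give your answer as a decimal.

-70

Δx = 1.
T_4 = (1/2)·[(-4) + 2·(-9) + 2·(-16) + 2·(-25) + (-36)] = -70.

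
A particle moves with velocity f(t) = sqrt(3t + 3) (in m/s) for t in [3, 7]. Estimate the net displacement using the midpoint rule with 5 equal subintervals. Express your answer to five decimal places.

Δt = (7 − 3)/5 = 0.8.
Midpoints: 3.4, 4.2, 5, 5.8, 6.6.
f(3.4) ≈ 3.63318, f(4.2) ≈ 3.94968, f(5) ≈ 4.24264, f(5.8) ≈ 4.51664, f(6.6) ≈ 4.77493.
Sum = Δt · [f(3.4) + f(4.2) + f(5) + f(5.8) + f(6.6)].
Sum ≈ 16.89366.

16.89366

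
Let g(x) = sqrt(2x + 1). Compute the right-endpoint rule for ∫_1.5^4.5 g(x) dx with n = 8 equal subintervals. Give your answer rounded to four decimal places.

Δx = (4.5 − 1.5)/8 = 0.375.
Right endpoints: 1.875, 2.25, 2.625, 3, 3.375, 3.75, 4.125, 4.5.
g(1.875) ≈ 2.1794, g(2.25) ≈ 2.3452, g(2.625) ≈ 2.5000, g(3) ≈ 2.6458, g(3.375) ≈ 2.7839, g(3.75) ≈ 2.9155, g(4.125) ≈ 3.0414, g(4.5) ≈ 3.1623.
Sum = Δx · [g(1.875) + g(2.25) + g(2.625) + ...].
Sum ≈ 8.0900.

8.0900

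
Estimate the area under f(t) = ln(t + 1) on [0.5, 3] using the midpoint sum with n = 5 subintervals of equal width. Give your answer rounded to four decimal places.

2.4413

Δt = (3 − 0.5)/5 = 0.5.
Midpoints: 0.75, 1.25, 1.75, 2.25, 2.75.
f(0.75) ≈ 0.5596, f(1.25) ≈ 0.8109, f(1.75) ≈ 1.0116, f(2.25) ≈ 1.1787, f(2.75) ≈ 1.3218.
Sum = Δt · [f(0.75) + f(1.25) + f(1.75) + f(2.25) + f(2.75)].
Sum ≈ 2.4413.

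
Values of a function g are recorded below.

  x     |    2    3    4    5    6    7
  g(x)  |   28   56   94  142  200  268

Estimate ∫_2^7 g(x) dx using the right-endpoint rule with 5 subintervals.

Δx = 1.
Sum = 1·[56 + 94 + 142 + 200 + 268] = 760.

760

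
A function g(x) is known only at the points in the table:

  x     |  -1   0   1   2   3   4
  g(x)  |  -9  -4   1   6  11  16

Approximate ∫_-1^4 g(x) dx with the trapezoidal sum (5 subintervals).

Δx = 1.
T_5 = (1/2)·[(-9) + 2·(-4) + 2·1 + 2·6 + 2·11 + 16] = 17.5.

17.5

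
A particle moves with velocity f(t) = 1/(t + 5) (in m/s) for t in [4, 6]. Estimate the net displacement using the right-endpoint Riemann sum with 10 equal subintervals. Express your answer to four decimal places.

Δt = (6 − 4)/10 = 0.2.
Right endpoints: 4.2, 4.4, 4.6, 4.8, 5, 5.2, 5.4, 5.6, 5.8, 6.
f(4.2) = 5/46, f(4.4) = 5/47, f(4.6) = 5/48, f(4.8) = 5/49, f(5) = 0.1, f(5.2) = 5/51, f(5.4) = 5/52, f(5.6) = 5/53, f(5.8) = 5/54, f(6) = 1/11.
Sum = Δt · [f(4.2) + f(4.4) + f(4.6) + ...].
Sum ≈ 0.1987.

0.1987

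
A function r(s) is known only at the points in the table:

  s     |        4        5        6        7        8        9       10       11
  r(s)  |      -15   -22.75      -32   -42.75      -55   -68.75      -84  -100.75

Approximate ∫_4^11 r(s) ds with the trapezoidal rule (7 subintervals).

-363.125

Δs = 1.
T_7 = (1/2)·[(-15) + 2·(-22.75) + 2·(-32) + 2·(-42.75) + 2·(-55) + 2·(-68.75) + 2·(-84) + (-100.75)] = -363.125.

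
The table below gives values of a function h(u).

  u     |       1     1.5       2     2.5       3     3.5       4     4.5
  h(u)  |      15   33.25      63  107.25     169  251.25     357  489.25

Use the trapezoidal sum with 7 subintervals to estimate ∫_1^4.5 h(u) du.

616.4375

Δu = 0.5.
T_7 = (0.5/2)·[15 + 2·33.25 + 2·63 + 2·107.25 + 2·169 + 2·251.25 + 2·357 + 489.25] = 616.4375.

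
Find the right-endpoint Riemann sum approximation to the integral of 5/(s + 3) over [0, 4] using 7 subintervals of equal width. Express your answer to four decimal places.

3.9767

Δs = (4 − 0)/7 = 4/7.
Right endpoints: 4/7, 8/7, 12/7, 16/7, 20/7, 24/7, 4.
f(4/7) = 1.4, f(8/7) = 35/29, f(12/7) = 35/33, f(16/7) = 35/37, f(20/7) = 35/41, f(24/7) = 7/9, f(4) = 5/7.
Sum = Δs · [f(4/7) + f(8/7) + f(12/7) + ...].
Sum ≈ 3.9767.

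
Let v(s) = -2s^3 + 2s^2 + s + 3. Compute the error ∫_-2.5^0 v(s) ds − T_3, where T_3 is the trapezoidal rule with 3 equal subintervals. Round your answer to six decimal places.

Exact integral: ∫_-2.5^0 v(s) ds ≈ 34.32291667.
T_3 ≈ 37.07175926.
Error ≈ 34.32291667 − 37.07175926 ≈ -2.748843.

-2.748843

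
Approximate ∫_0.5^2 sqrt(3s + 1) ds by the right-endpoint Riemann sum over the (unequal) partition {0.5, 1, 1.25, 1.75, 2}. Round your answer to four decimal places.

3.4563

Subinterval widths: 0.5, 0.25, 0.5, 0.25.
Right endpoints: 1, 1.25, 1.75, 2.
f(1) ≈ 2.0000, f(1.25) ≈ 2.1794, f(1.75) ≈ 2.5000, f(2) ≈ 2.6458.
Sum = Σ Δs_i · f(s_i).
Sum ≈ 3.4563.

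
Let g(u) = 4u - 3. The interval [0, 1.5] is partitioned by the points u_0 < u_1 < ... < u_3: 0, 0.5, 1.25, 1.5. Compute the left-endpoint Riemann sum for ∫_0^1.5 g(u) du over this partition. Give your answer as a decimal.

-1.75

Subinterval widths: 0.5, 0.75, 0.25.
Left endpoints: 0, 0.5, 1.25.
g(0) = -3, g(0.5) = -1, g(1.25) = 2.
Sum = Σ Δu_i · g(u_i).
Sum = -1.75.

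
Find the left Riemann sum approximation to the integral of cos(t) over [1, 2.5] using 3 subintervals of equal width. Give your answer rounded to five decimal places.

0.09745

Δt = (2.5 − 1)/3 = 0.5.
Left endpoints: 1, 1.5, 2.
f(1) ≈ 0.54030, f(1.5) ≈ 0.07074, f(2) ≈ -0.41615.
Sum = Δt · [f(1) + f(1.5) + f(2)].
Sum ≈ 0.09745.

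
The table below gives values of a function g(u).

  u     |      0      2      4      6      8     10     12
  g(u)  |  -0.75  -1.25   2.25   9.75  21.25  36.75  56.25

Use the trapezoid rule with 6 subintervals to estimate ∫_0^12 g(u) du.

Δu = 2.
T_6 = (2/2)·[(-0.75) + 2·(-1.25) + 2·2.25 + 2·9.75 + 2·21.25 + 2·36.75 + 56.25] = 193.

193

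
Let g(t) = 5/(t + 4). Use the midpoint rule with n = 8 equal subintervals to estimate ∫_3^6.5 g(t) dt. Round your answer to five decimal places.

2.02687

Δt = (6.5 − 3)/8 = 0.4375.
Midpoints: 3.21875, 3.65625, 4.09375, 4.53125, 4.96875, 5.40625, 5.84375, 6.28125.
g(3.21875) = 160/231, g(3.65625) = 32/49, g(4.09375) = 160/259, g(4.53125) = 160/273, g(4.96875) = 160/287, g(5.40625) = 160/301, g(5.84375) = 32/63, g(6.28125) = 160/329.
Sum = Δt · [g(3.21875) + g(3.65625) + g(4.09375) + ...].
Sum ≈ 2.02687.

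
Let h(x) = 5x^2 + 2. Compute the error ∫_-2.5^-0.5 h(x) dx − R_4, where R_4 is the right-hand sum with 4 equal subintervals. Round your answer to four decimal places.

7.0833

Exact integral: ∫_-2.5^-0.5 h(x) dx ≈ 29.833333.
R_4 = 22.75.
Error ≈ 29.833333 − 22.75 ≈ 7.0833.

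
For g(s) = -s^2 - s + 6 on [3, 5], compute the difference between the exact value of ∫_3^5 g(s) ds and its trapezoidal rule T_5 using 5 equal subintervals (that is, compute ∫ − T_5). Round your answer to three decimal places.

0.053

Exact integral: ∫_3^5 g(s) ds ≈ -28.66667.
T_5 = -28.72.
Error ≈ -28.66667 − (-28.72) ≈ 0.053.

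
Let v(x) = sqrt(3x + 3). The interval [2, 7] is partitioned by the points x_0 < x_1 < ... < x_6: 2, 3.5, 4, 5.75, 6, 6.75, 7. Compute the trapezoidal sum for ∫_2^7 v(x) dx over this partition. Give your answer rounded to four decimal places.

20.0959

Subinterval widths: 1.5, 0.5, 1.75, 0.25, 0.75, 0.25.
v(2) ≈ 3.0000, v(3.5) ≈ 3.6742, v(4) ≈ 3.8730, v(5.75) ≈ 4.5000, v(6) ≈ 4.5826, v(6.75) ≈ 4.8218, v(7) ≈ 4.8990.
On each subinterval the trapezoid contributes (Δx_i/2)·[v(x_{i-1}) + v(x_i)].
Sum ≈ 20.0959.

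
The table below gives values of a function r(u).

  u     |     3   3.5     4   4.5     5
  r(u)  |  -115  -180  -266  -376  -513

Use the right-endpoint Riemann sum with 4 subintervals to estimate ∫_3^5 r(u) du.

-667.5

Δu = 0.5.
Sum = 0.5·[(-180) + (-266) + (-376) + (-513)] = -667.5.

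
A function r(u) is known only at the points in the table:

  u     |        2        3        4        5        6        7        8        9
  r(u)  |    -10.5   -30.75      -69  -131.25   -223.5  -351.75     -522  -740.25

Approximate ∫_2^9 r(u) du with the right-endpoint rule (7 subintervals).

Δu = 1.
Sum = 1·[(-30.75) + (-69) + (-131.25) + (-223.5) + (-351.75) + (-522) + (-740.25)] = -2068.5.

-2068.5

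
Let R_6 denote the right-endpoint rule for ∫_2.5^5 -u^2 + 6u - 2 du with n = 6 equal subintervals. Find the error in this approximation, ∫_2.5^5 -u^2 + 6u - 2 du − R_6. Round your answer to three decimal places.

0.854

Exact integral: ∫_2.5^5 f(u) du ≈ 14.79167.
R_6 ≈ 13.93808.
Error ≈ 14.79167 − 13.93808 ≈ 0.854.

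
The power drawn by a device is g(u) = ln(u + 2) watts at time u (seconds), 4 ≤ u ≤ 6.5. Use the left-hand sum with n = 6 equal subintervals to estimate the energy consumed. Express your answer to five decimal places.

Δu = (6.5 − 4)/6 = 5/12.
Left endpoints: 4, 53/12, 29/6, 5.25, 17/3, 73/12.
g(4) ≈ 1.79176, g(53/12) ≈ 1.85890, g(29/6) ≈ 1.92181, g(5.25) ≈ 1.98100, g(17/3) ≈ 2.03688, g(73/12) ≈ 2.08980.
Sum = Δu · [g(4) + g(53/12) + g(29/6) + ...].
Sum ≈ 4.86673.

4.86673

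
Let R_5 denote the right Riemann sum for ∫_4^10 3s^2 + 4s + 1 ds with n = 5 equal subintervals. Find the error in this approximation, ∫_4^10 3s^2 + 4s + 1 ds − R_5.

-169.92

Exact integral: ∫_4^10 f(s) ds = 1110.
R_5 = 1279.92.
Error = 1110 − 1279.92 = -169.92.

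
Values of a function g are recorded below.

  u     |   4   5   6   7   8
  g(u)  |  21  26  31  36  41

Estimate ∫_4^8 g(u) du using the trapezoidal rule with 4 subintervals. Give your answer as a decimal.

Δu = 1.
T_4 = (1/2)·[21 + 2·26 + 2·31 + 2·36 + 41] = 124.

124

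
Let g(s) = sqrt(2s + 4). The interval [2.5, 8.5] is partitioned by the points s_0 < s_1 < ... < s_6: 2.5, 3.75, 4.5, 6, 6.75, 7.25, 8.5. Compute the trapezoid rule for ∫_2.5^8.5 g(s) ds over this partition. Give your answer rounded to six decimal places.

23.064600

Subinterval widths: 1.25, 0.75, 1.5, 0.75, 0.5, 1.25.
g(2.5) ≈ 3.000000, g(3.75) ≈ 3.391165, g(4.5) ≈ 3.605551, g(6) ≈ 4.000000, g(6.75) ≈ 4.183300, g(7.25) ≈ 4.301163, g(8.5) ≈ 4.582576.
On each subinterval the trapezoid contributes (Δs_i/2)·[g(s_{i-1}) + g(s_i)].
Sum ≈ 23.064600.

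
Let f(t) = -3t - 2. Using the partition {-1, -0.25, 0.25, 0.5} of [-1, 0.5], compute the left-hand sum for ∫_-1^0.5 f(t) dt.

Subinterval widths: 0.75, 0.5, 0.25.
Left endpoints: -1, -0.25, 0.25.
f(-1) = 1, f(-0.25) = -1.25, f(0.25) = -2.75.
Sum = Σ Δt_i · f(t_i).
Sum = -0.5625.

-0.5625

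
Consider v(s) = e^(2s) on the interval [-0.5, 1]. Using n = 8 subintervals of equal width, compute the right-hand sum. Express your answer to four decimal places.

Δs = (1 − (-0.5))/8 = 0.1875.
Right endpoints: -0.3125, -0.125, 0.0625, 0.25, 0.4375, 0.625, 0.8125, 1.
v(-0.3125) ≈ 0.5353, v(-0.125) ≈ 0.7788, v(0.0625) ≈ 1.1331, v(0.25) ≈ 1.6487, v(0.4375) ≈ 2.3989, v(0.625) ≈ 3.4903, v(0.8125) ≈ 5.0784, v(1) ≈ 7.3891.
Sum = Δs · [v(-0.3125) + v(-0.125) + v(0.0625) + ...].
Sum ≈ 4.2099.

4.2099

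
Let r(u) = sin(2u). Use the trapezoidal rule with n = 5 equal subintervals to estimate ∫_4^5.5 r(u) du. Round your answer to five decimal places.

-0.07270

Δu = (5.5 − 4)/5 = 0.3.
r(4) ≈ 0.98936, r(4.3) ≈ 0.73440, r(4.6) ≈ 0.22289, r(4.9) ≈ -0.36648, r(5.2) ≈ -0.82783, r(5.5) ≈ -0.99999.
T_5 = (Δu/2)·[r(u_0) + 2r(u_1) + ... + 2r(u_{4}) + r(u_5)].
Sum ≈ -0.07270.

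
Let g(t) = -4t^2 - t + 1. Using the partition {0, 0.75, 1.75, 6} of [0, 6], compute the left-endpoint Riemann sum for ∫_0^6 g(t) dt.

-56.5

Subinterval widths: 0.75, 1, 4.25.
Left endpoints: 0, 0.75, 1.75.
g(0) = 1, g(0.75) = -2, g(1.75) = -13.
Sum = Σ Δt_i · g(t_i).
Sum = -56.5.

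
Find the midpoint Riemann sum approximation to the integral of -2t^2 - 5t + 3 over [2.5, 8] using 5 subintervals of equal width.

-457.6825

Δt = (8 − 2.5)/5 = 1.1.
Midpoints: 3.05, 4.15, 5.25, 6.35, 7.45.
f(3.05) = -30.855, f(4.15) = -52.195, f(5.25) = -78.375, f(6.35) = -109.395, f(7.45) = -145.255.
Sum = Δt · [f(3.05) + f(4.15) + f(5.25) + f(6.35) + f(7.45)].
Sum = -457.6825.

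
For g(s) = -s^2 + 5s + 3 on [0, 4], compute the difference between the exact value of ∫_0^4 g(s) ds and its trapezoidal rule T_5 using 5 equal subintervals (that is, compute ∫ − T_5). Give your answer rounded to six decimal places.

Exact integral: ∫_0^4 g(s) ds ≈ 30.66666667.
T_5 = 30.24.
Error ≈ 30.66666667 − 30.24 ≈ 0.426667.

0.426667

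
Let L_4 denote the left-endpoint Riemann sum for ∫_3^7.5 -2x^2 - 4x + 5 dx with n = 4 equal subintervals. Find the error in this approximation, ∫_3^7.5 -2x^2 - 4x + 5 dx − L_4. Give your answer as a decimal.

Exact integral: ∫_3^7.5 f(x) dx = -335.25.
L_4 = -273.8671875.
Error = -335.25 − (-273.8671875) = -61.3828125.

-61.3828125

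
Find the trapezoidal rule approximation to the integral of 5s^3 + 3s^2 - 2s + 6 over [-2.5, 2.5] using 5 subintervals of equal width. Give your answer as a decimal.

63.75

Δs = (2.5 − (-2.5))/5 = 1.
f(-2.5) = -48.375, f(-1.5) = -1.125, f(-0.5) = 7.125, f(0.5) = 6.375, f(1.5) = 26.625, f(2.5) = 97.875.
T_5 = (Δs/2)·[f(s_0) + 2f(s_1) + ... + 2f(s_{4}) + f(s_5)].
Sum = 63.75.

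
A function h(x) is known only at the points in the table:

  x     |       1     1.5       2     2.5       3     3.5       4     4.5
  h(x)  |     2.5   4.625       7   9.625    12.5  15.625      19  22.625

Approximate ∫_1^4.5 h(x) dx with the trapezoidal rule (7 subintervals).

Δx = 0.5.
T_7 = (0.5/2)·[2.5 + 2·4.625 + 2·7 + 2·9.625 + 2·12.5 + 2·15.625 + 2·19 + 22.625] = 40.46875.

40.46875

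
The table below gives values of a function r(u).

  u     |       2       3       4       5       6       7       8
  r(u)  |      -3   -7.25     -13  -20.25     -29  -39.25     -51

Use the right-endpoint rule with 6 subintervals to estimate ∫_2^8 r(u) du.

Δu = 1.
Sum = 1·[(-7.25) + (-13) + (-20.25) + (-29) + (-39.25) + (-51)] = -159.75.

-159.75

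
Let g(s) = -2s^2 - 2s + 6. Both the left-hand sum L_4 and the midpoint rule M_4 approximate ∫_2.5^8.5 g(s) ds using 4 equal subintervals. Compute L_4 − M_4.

101.25

L_4 = -325.5.
M_4 = -426.75.
L_4 − M_4 = 101.25.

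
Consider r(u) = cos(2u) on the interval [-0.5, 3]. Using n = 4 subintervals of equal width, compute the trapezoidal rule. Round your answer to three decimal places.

Δu = (3 − (-0.5))/4 = 0.875.
r(-0.5) ≈ 0.540, r(0.375) ≈ 0.732, r(1.25) ≈ -0.801, r(2.125) ≈ -0.446, r(3) ≈ 0.960.
T_4 = (Δu/2)·[r(u_0) + 2r(u_1) + 2r(u_2) + 2r(u_3) + r(u_4)].
Sum ≈ 0.205.

0.205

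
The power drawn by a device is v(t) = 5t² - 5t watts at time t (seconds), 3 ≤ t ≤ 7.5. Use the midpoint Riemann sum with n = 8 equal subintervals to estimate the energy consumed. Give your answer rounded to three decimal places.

Δt = (7.5 − 3)/8 = 0.5625.
Midpoints: 3.28125, 3.84375, 4.40625, 4.96875, 5.53125, 6.09375, 6.65625, 7.21875.
v(3.28125) = 38325/1024, v(3.84375) = 55965/1024, v(4.40625) = 76845/1024, v(4.96875) = 100965/1024, v(5.53125) = 128325/1024, v(6.09375) = 158925/1024, v(6.65625) = 192765/1024, v(7.21875) = 229845/1024.
Sum = Δt · [v(3.28125) + v(3.84375) + v(4.40625) + ...].
Sum ≈ 539.407.

539.407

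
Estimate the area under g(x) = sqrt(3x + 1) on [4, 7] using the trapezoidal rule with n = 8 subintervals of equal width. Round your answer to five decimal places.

12.51376

Δx = (7 − 4)/8 = 0.375.
g(4) ≈ 3.60555, g(4.375) ≈ 3.75832, g(4.75) ≈ 3.90512, g(5.125) ≈ 4.04660, g(5.5) ≈ 4.18330, g(5.875) ≈ 4.31567, g(6.25) ≈ 4.44410, g(6.625) ≈ 4.56892, g(7) ≈ 4.69042.
T_8 = (Δx/2)·[g(x_0) + 2g(x_1) + ... + 2g(x_{7}) + g(x_8)].
Sum ≈ 12.51376.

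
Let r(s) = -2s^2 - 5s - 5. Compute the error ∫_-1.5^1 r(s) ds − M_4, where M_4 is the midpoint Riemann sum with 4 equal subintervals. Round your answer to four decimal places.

Exact integral: ∫_-1.5^1 r(s) ds ≈ -12.291667.
M_4 = -12.12890625.
Error ≈ -12.291667 − (-12.12890625) ≈ -0.1628.

-0.1628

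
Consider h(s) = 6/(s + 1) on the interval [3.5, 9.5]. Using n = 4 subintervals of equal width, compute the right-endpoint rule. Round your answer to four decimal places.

4.5571

Δs = (9.5 − 3.5)/4 = 1.5.
Right endpoints: 5, 6.5, 8, 9.5.
h(5) = 1, h(6.5) = 0.8, h(8) = 2/3, h(9.5) = 4/7.
Sum = Δs · [h(5) + h(6.5) + h(8) + h(9.5)].
Sum ≈ 4.5571.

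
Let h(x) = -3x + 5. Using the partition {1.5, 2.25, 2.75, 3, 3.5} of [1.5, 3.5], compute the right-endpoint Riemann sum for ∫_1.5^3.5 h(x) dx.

Subinterval widths: 0.75, 0.5, 0.25, 0.5.
Right endpoints: 2.25, 2.75, 3, 3.5.
h(2.25) = -1.75, h(2.75) = -3.25, h(3) = -4, h(3.5) = -5.5.
Sum = Σ Δx_i · h(x_i).
Sum = -6.6875.

-6.6875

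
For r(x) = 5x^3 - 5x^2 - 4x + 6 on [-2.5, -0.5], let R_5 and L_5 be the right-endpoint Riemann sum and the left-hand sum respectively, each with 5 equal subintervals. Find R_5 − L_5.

R_5 = -32.15.
L_5 = -71.95.
R_5 − L_5 = 39.8.

39.8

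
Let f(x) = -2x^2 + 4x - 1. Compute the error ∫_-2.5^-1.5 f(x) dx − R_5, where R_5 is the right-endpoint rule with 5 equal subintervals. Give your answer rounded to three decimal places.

Exact integral: ∫_-2.5^-1.5 f(x) dx ≈ -17.16667.
R_5 = -15.98.
Error ≈ -17.16667 − (-15.98) ≈ -1.187.

-1.187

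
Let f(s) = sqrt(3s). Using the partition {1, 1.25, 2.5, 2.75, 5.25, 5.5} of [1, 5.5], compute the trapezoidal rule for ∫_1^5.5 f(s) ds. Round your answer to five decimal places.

Subinterval widths: 0.25, 1.25, 0.25, 2.5, 0.25.
f(1) ≈ 1.73205, f(1.25) ≈ 1.93649, f(2.5) ≈ 2.73861, f(2.75) ≈ 2.87228, f(5.25) ≈ 3.96863, f(5.5) ≈ 4.06202.
On each subinterval the trapezoid contributes (Δs_i/2)·[f(s_{i-1}) + f(s_i)].
Sum ≈ 13.63684.

13.63684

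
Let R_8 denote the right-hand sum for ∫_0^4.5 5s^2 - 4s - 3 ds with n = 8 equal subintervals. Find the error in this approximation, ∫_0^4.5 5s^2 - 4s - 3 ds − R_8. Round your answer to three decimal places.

Exact integral: ∫_0^4.5 f(s) ds = 97.875.
R_8 ≈ 122.47559.
Error ≈ 97.875 − 122.47559 ≈ -24.601.

-24.601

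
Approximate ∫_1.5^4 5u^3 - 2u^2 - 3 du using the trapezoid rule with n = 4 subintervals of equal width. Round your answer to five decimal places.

Δu = (4 − 1.5)/4 = 0.625.
f(1.5) = 9.375, f(2.125) = 18405/512, f(2.75) = 85.859375, f(3.375) = 85215/512, f(4) = 285.
T_4 = (Δu/2)·[f(u_0) + 2f(u_1) + 2f(u_2) + 2f(u_3) + f(u_4)].
Sum ≈ 272.14355.

272.14355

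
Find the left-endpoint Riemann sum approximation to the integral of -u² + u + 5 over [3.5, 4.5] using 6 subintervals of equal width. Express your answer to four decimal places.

-6.5046

Δu = (4.5 − 3.5)/6 = 1/6.
Left endpoints: 3.5, 11/3, 23/6, 4, 25/6, 13/3.
f(3.5) = -3.75, f(11/3) = -43/9, f(23/6) = -211/36, f(4) = -7, f(25/6) = -295/36, f(13/3) = -85/9.
Sum = Δu · [f(3.5) + f(11/3) + f(23/6) + ...].
Sum ≈ -6.5046.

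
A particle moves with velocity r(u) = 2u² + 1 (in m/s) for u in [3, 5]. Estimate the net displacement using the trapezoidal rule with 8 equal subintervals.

Δu = (5 − 3)/8 = 0.25.
r(3) = 19, r(3.25) = 22.125, r(3.5) = 25.5, r(3.75) = 29.125, r(4) = 33, r(4.25) = 37.125, r(4.5) = 41.5, r(4.75) = 46.125, r(5) = 51.
T_8 = (Δu/2)·[r(u_0) + 2r(u_1) + ... + 2r(u_{7}) + r(u_8)].
Sum = 67.375.

67.375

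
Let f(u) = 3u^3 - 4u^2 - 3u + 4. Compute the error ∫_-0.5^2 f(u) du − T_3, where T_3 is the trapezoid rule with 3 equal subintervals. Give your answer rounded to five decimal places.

-0.79572

Exact integral: ∫_-0.5^2 f(u) du ≈ 5.4947917.
T_3 ≈ 6.2905093.
Error ≈ 5.4947917 − 6.2905093 ≈ -0.79572.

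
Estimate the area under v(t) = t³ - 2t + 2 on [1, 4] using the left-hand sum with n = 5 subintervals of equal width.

Δt = (4 − 1)/5 = 0.6.
Left endpoints: 1, 1.6, 2.2, 2.8, 3.4.
v(1) = 1, v(1.6) = 2.896, v(2.2) = 8.248, v(2.8) = 18.352, v(3.4) = 34.504.
Sum = Δt · [v(1) + v(1.6) + v(2.2) + v(2.8) + v(3.4)].
Sum = 39.

39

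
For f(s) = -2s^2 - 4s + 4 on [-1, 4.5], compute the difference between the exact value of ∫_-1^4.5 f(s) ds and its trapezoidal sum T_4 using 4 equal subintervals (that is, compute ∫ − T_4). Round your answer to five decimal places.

3.46615

Exact integral: ∫_-1^4.5 f(s) ds ≈ -77.9166667.
T_4 = -81.3828125.
Error ≈ -77.9166667 − (-81.3828125) ≈ 3.46615.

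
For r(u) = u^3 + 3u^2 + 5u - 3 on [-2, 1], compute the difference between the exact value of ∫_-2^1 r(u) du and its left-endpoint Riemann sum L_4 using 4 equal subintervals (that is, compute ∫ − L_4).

5.203125

Exact integral: ∫_-2^1 r(u) du = -11.25.
L_4 = -16.453125.
Error = -11.25 − (-16.453125) = 5.203125.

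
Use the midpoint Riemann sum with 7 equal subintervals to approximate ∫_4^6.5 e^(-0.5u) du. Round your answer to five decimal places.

0.19287

Δu = (6.5 − 4)/7 = 5/14.
Midpoints: 117/28, 127/28, 137/28, 5.25, 157/28, 167/28, 177/28.
f(117/28) ≈ 0.12378, f(127/28) ≈ 0.10353, f(137/28) ≈ 0.08660, f(5.25) ≈ 0.07244, f(157/28) ≈ 0.06059, f(167/28) ≈ 0.05068, f(177/28) ≈ 0.04240.
Sum = Δu · [f(117/28) + f(127/28) + f(137/28) + ...].
Sum ≈ 0.19287.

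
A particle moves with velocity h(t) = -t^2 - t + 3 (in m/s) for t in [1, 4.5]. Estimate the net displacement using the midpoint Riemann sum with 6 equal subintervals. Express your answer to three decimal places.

Δt = (4.5 − 1)/6 = 7/12.
Midpoints: 31/24, 1.875, 59/24, 73/24, 3.625, 101/24.
h(31/24) = 23/576, h(1.875) = -2.390625, h(59/24) = -3169/576, h(73/24) = -5353/576, h(3.625) = -13.765625, h(101/24) = -10897/576.
Sum = Δt · [h(31/24) + h(1.875) + h(59/24) + ...].
Sum ≈ -29.067.

-29.067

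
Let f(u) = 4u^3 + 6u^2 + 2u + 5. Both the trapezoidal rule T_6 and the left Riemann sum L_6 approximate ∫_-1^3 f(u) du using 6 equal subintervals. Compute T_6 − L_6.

56

T_6 ≈ 169.33333.
L_6 ≈ 113.33333.
T_6 − L_6 = 56.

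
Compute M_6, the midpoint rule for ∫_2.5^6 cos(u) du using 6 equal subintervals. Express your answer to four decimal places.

-0.8905

Δu = (6 − 2.5)/6 = 7/12.
Midpoints: 67/24, 3.375, 95/24, 109/24, 5.125, 137/24.
f(67/24) ≈ -0.9394, f(3.375) ≈ -0.9729, f(95/24) ≈ -0.6846, f(109/24) ≈ -0.1699, f(5.125) ≈ 0.4010, f(137/24) ≈ 0.8393.
Sum = Δu · [f(67/24) + f(3.375) + f(95/24) + ...].
Sum ≈ -0.8905.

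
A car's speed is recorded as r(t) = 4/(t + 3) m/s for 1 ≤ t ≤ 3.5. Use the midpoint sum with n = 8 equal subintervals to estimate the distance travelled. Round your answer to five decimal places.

Δt = (3.5 − 1)/8 = 0.3125.
Midpoints: 1.15625, 1.46875, 1.78125, 2.09375, 2.40625, 2.71875, 3.03125, 3.34375.
r(1.15625) = 128/133, r(1.46875) = 128/143, r(1.78125) = 128/153, r(2.09375) = 128/163, r(2.40625) = 128/173, r(2.71875) = 128/183, r(3.03125) = 128/193, r(3.34375) = 128/203.
Sum = Δt · [r(1.15625) + r(1.46875) + r(1.78125) + ...].
Sum ≈ 1.94140.

1.94140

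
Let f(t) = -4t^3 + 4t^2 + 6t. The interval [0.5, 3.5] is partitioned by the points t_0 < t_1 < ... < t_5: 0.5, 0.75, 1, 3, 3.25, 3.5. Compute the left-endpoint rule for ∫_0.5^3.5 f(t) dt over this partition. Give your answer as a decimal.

Subinterval widths: 0.25, 0.25, 2, 0.25, 0.25.
Left endpoints: 0.5, 0.75, 1, 3, 3.25.
f(0.5) = 3.5, f(0.75) = 5.0625, f(1) = 6, f(3) = -54, f(3.25) = -75.5625.
Sum = Σ Δt_i · f(t_i).
Sum = -18.25.

-18.25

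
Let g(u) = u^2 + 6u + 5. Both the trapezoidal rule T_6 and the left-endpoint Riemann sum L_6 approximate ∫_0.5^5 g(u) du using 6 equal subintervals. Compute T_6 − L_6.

T_6 = 138.796875.
L_6 = 119.390625.
T_6 − L_6 = 19.40625.

19.40625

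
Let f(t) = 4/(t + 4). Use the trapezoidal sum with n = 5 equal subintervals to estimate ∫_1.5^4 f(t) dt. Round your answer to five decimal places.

1.50022

Δt = (4 − 1.5)/5 = 0.5.
f(1.5) = 8/11, f(2) = 2/3, f(2.5) = 8/13, f(3) = 4/7, f(3.5) = 8/15, f(4) = 0.5.
T_5 = (Δt/2)·[f(t_0) + 2f(t_1) + ... + 2f(t_{4}) + f(t_5)].
Sum ≈ 1.50022.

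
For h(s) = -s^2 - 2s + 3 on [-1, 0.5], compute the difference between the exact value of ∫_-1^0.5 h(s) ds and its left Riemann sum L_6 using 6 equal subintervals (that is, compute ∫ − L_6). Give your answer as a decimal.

-0.265625

Exact integral: ∫_-1^0.5 h(s) ds = 4.875.
L_6 = 5.140625.
Error = 4.875 − 5.140625 = -0.265625.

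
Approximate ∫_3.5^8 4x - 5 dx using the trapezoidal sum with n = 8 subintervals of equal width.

Δx = (8 − 3.5)/8 = 0.5625.
f(3.5) = 9, f(4.0625) = 11.25, f(4.625) = 13.5, f(5.1875) = 15.75, f(5.75) = 18, f(6.3125) = 20.25, f(6.875) = 22.5, f(7.4375) = 24.75, f(8) = 27.
T_8 = (Δx/2)·[f(x_0) + 2f(x_1) + ... + 2f(x_{7}) + f(x_8)].
Sum = 81.

81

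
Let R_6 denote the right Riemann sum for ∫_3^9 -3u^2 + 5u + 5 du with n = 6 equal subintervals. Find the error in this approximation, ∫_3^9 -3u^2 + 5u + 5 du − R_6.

96

Exact integral: ∫_3^9 f(u) du = -492.
R_6 = -588.
Error = -492 − (-588) = 96.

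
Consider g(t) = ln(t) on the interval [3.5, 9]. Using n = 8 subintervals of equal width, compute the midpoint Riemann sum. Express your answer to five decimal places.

9.89378

Δt = (9 − 3.5)/8 = 0.6875.
Midpoints: 3.84375, 4.53125, 5.21875, 5.90625, 6.59375, 7.28125, 7.96875, 8.65625.
g(3.84375) ≈ 1.34645, g(4.53125) ≈ 1.51100, g(5.21875) ≈ 1.65226, g(5.90625) ≈ 1.77601, g(6.59375) ≈ 1.88612, g(7.28125) ≈ 1.98530, g(7.96875) ≈ 2.07553, g(8.65625) ≈ 2.15828.
Sum = Δt · [g(3.84375) + g(4.53125) + g(5.21875) + ...].
Sum ≈ 9.89378.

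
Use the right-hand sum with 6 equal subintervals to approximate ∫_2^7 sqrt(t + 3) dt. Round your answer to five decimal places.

Δt = (7 − 2)/6 = 5/6.
Right endpoints: 17/6, 11/3, 4.5, 16/3, 37/6, 7.
f(17/6) ≈ 2.41523, f(11/3) ≈ 2.58199, f(4.5) ≈ 2.73861, f(16/3) ≈ 2.88675, f(37/6) ≈ 3.02765, f(7) ≈ 3.16228.
Sum = Δt · [f(17/6) + f(11/3) + f(4.5) + ...].
Sum ≈ 14.01043.

14.01043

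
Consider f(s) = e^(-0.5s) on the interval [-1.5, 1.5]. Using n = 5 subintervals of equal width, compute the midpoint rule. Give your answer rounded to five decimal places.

Δs = (1.5 − (-1.5))/5 = 0.6.
Midpoints: -1.2, -0.6, 0, 0.6, 1.2.
f(-1.2) ≈ 1.82212, f(-0.6) ≈ 1.34986, f(0) ≈ 1.00000, f(0.6) ≈ 0.74082, f(1.2) ≈ 0.54881.
Sum = Δs · [f(-1.2) + f(-0.6) + f(0) + f(0.6) + f(1.2)].
Sum ≈ 3.27696.

3.27696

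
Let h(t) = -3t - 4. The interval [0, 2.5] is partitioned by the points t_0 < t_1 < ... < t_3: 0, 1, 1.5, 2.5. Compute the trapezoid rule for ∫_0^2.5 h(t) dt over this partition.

Subinterval widths: 1, 0.5, 1.
h(0) = -4, h(1) = -7, h(1.5) = -8.5, h(2.5) = -11.5.
On each subinterval the trapezoid contributes (Δt_i/2)·[h(t_{i-1}) + h(t_i)].
Sum = -19.375.

-19.375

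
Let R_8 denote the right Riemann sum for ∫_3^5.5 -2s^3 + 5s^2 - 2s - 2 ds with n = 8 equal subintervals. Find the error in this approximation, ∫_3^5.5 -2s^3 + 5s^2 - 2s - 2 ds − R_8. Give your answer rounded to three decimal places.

Exact integral: ∫_3^5.5 f(s) ds ≈ -210.98958.
R_8 ≈ -239.55811.
Error ≈ -210.98958 − (-239.55811) ≈ 28.569.

28.569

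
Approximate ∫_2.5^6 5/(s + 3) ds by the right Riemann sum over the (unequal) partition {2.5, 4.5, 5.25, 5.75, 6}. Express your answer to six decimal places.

2.212482

Subinterval widths: 2, 0.75, 0.5, 0.25.
Right endpoints: 4.5, 5.25, 5.75, 6.
f(4.5) = 2/3, f(5.25) = 20/33, f(5.75) = 4/7, f(6) = 5/9.
Sum = Σ Δs_i · f(s_i).
Sum ≈ 2.212482.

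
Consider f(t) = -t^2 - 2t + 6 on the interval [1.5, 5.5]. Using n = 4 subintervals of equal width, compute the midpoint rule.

Δt = (5.5 − 1.5)/4 = 1.
Midpoints: 2, 3, 4, 5.
f(2) = -2, f(3) = -9, f(4) = -18, f(5) = -29.
Sum = Δt · [f(2) + f(3) + f(4) + f(5)].
Sum = -58.

-58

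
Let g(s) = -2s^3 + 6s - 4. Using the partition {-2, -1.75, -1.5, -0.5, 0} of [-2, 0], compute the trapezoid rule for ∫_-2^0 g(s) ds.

-10.9140625

Subinterval widths: 0.25, 0.25, 1, 0.5.
g(-2) = 0, g(-1.75) = -3.78125, g(-1.5) = -6.25, g(-0.5) = -6.75, g(0) = -4.
On each subinterval the trapezoid contributes (Δs_i/2)·[g(s_{i-1}) + g(s_i)].
Sum = -10.9140625.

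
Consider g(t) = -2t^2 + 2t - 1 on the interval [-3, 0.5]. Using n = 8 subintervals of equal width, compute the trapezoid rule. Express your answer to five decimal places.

Δt = (0.5 − (-3))/8 = 0.4375.
g(-3) = -25, g(-2.5625) = -19.2578125, g(-2.125) = -14.28125, g(-1.6875) = -10.0703125, g(-1.25) = -6.625, g(-0.8125) = -3.9453125, g(-0.375) = -2.03125, g(0.0625) = -0.8828125, g(0.5) = -0.5.
T_8 = (Δt/2)·[g(t_0) + 2g(t_1) + ... + 2g(t_{7}) + g(t_8)].
Sum ≈ -30.55664.

-30.55664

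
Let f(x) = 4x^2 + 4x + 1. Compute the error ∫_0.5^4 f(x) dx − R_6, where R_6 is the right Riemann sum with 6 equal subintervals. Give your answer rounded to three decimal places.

Exact integral: ∫_0.5^4 f(x) dx ≈ 120.16667.
R_6 ≈ 143.41898.
Error ≈ 120.16667 − 143.41898 ≈ -23.252.

-23.252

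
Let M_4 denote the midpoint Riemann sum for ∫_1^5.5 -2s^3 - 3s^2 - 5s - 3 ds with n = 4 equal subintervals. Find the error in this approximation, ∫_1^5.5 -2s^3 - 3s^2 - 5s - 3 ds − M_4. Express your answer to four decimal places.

-10.6787

Exact integral: ∫_1^5.5 f(s) ds = -709.03125.
M_4 ≈ -698.352539.
Error ≈ -709.03125 − (-698.352539) ≈ -10.6787.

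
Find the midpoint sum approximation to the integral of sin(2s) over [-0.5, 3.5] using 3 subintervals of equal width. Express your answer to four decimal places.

-0.1465

Δs = (3.5 − (-0.5))/3 = 4/3.
Midpoints: 1/6, 1.5, 17/6.
f(1/6) ≈ 0.3272, f(1.5) ≈ 0.1411, f(17/6) ≈ -0.5782.
Sum = Δs · [f(1/6) + f(1.5) + f(17/6)].
Sum ≈ -0.1465.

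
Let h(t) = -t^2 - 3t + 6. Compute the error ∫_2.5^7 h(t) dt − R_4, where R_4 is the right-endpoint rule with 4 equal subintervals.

Exact integral: ∫_2.5^7 h(t) dt = -146.25.
R_4 = -178.83984375.
Error = -146.25 − (-178.83984375) = 32.58984375.

32.58984375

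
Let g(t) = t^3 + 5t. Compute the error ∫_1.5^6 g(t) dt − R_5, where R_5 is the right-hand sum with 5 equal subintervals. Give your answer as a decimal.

-112.640625

Exact integral: ∫_1.5^6 g(t) dt = 407.109375.
R_5 = 519.75.
Error = 407.109375 − 519.75 = -112.640625.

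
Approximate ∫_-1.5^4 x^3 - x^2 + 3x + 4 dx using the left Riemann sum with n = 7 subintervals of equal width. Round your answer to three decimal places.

Δx = (4 − (-1.5))/7 = 11/14.
Left endpoints: -1.5, -5/7, 1/14, 6/7, 23/14, 17/7, 45/14.
f(-1.5) = -6.125, f(-5/7) = 337/343, f(1/14) = 11551/2744, f(6/7) = 2218/343, f(23/14) = 29261/2744, f(17/7) = 6761/343, f(45/14) = 100211/2744.
Sum = Δx · [f(-1.5) + f(-5/7) + f(1/14) + ...].
Sum ≈ 56.908.

56.908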